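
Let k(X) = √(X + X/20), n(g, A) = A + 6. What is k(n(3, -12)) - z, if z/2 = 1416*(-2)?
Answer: 5664 + 3*I*√70/10 ≈ 5664.0 + 2.51*I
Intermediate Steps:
n(g, A) = 6 + A
k(X) = √105*√X/10 (k(X) = √(X + X*(1/20)) = √(X + X/20) = √(21*X/20) = √105*√X/10)
z = -5664 (z = 2*(1416*(-2)) = 2*(-2832) = -5664)
k(n(3, -12)) - z = √105*√(6 - 12)/10 - 1*(-5664) = √105*√(-6)/10 + 5664 = √105*(I*√6)/10 + 5664 = 3*I*√70/10 + 5664 = 5664 + 3*I*√70/10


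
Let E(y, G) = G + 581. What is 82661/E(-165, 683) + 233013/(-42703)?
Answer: 3235344251/53976592 ≈ 59.940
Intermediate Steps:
E(y, G) = 581 + G
82661/E(-165, 683) + 233013/(-42703) = 82661/(581 + 683) + 233013/(-42703) = 82661/1264 + 233013*(-1/42703) = 82661*(1/1264) - 233013/42703 = 82661/1264 - 233013/42703 = 3235344251/53976592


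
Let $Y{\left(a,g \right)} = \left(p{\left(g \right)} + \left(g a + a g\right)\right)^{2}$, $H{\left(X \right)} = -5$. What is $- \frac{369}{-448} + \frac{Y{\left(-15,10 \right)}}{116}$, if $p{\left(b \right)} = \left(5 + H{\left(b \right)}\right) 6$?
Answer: $\frac{10090701}{12992} \approx 776.69$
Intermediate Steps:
$p{\left(b \right)} = 0$ ($p{\left(b \right)} = \left(5 - 5\right) 6 = 0 \cdot 6 = 0$)
$Y{\left(a,g \right)} = 4 a^{2} g^{2}$ ($Y{\left(a,g \right)} = \left(0 + \left(g a + a g\right)\right)^{2} = \left(0 + \left(a g + a g\right)\right)^{2} = \left(0 + 2 a g\right)^{2} = \left(2 a g\right)^{2} = 4 a^{2} g^{2}$)
$- \frac{369}{-448} + \frac{Y{\left(-15,10 \right)}}{116} = - \frac{369}{-448} + \frac{4 \left(-15\right)^{2} \cdot 10^{2}}{116} = \left(-369\right) \left(- \frac{1}{448}\right) + 4 \cdot 225 \cdot 100 \cdot \frac{1}{116} = \frac{369}{448} + 90000 \cdot \frac{1}{116} = \frac{369}{448} + \frac{22500}{29} = \frac{10090701}{12992}$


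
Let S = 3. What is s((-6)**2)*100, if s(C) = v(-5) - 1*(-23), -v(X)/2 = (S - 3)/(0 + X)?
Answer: 2300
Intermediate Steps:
v(X) = 0 (v(X) = -2*(3 - 3)/(0 + X) = -0/X = -2*0 = 0)
s(C) = 23 (s(C) = 0 - 1*(-23) = 0 + 23 = 23)
s((-6)**2)*100 = 23*100 = 2300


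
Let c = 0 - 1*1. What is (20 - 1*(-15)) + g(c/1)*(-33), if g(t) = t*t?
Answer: 2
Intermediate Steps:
c = -1 (c = 0 - 1 = -1)
g(t) = t²
(20 - 1*(-15)) + g(c/1)*(-33) = (20 - 1*(-15)) + (-1/1)²*(-33) = (20 + 15) + (-1*1)²*(-33) = 35 + (-1)²*(-33) = 35 + 1*(-33) = 35 - 33 = 2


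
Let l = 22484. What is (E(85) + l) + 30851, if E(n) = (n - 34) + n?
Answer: 53471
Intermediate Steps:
E(n) = -34 + 2*n (E(n) = (-34 + n) + n = -34 + 2*n)
(E(85) + l) + 30851 = ((-34 + 2*85) + 22484) + 30851 = ((-34 + 170) + 22484) + 30851 = (136 + 22484) + 30851 = 22620 + 30851 = 53471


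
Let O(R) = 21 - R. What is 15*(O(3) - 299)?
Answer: -4215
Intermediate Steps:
15*(O(3) - 299) = 15*((21 - 1*3) - 299) = 15*((21 - 3) - 299) = 15*(18 - 299) = 15*(-281) = -4215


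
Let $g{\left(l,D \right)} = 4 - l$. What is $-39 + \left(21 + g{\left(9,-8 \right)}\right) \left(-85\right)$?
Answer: $-1399$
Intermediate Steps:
$-39 + \left(21 + g{\left(9,-8 \right)}\right) \left(-85\right) = -39 + \left(21 + \left(4 - 9\right)\right) \left(-85\right) = -39 + \left(21 - 5\right) \left(-85\right) = -39 + 16 \left(-85\right) = -39 - 1360 = -1399$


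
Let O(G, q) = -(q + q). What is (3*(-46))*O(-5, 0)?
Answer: 0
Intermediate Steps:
O(G, q) = -2*q
(3*(-46))*O(-5, 0) = (3*(-46))*(-2*0) = -138*0 = 0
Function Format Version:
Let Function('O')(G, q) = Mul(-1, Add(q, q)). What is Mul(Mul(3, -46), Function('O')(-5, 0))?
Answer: 0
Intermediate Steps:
Function('O')(G, q) = Mul(-2, q) (Function('O')(G, q) = Mul(-1, Mul(2, q)) = Mul(-2, q))
Mul(Mul(3, -46), Function('O')(-5, 0)) = Mul(Mul(3, -46), Mul(-2, 0)) = Mul(-138, 0) = 0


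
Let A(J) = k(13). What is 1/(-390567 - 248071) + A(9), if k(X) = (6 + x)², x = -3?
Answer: 5747741/638638 ≈ 9.0000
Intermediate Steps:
k(X) = 9 (k(X) = (6 - 3)² = 3² = 9)
A(J) = 9
1/(-390567 - 248071) + A(9) = 1/(-390567 - 248071) + 9 = 1/(-638638) + 9 = -1/638638 + 9 = 5747741/638638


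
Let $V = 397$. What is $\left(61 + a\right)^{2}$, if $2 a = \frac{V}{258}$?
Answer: $\frac{1015888129}{266256} \approx 3815.5$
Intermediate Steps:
$a = \frac{397}{516}$ ($a = \frac{397 \cdot \frac{1}{258}}{2} = \frac{1}{2} \cdot \frac{397}{258} = \frac{397}{516} \approx 0.76938$)
$\left(61 + a\right)^{2} = \left(61 + \frac{397}{516}\right)^{2} = \left(\frac{31873}{516}\right)^{2} = \frac{1015888129}{266256}$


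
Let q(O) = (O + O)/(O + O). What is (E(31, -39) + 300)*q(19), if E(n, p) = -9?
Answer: 291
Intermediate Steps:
q(O) = 1 (q(O) = (2*O)/((2*O)) = (2*O)*(1/(2*O)) = 1)
(E(31, -39) + 300)*q(19) = (-9 + 300)*1 = 291*1 = 291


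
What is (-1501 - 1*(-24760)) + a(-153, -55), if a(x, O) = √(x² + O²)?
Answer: 23259 + √26434 ≈ 23422.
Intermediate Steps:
a(x, O) = √(O² + x²)
(-1501 - 1*(-24760)) + a(-153, -55) = (-1501 - 1*(-24760)) + √((-55)² + (-153)²) = (-1501 + 24760) + √(3025 + 23409) = 23259 + √26434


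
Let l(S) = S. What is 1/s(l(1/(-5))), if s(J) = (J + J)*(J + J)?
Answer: 25/4 ≈ 6.2500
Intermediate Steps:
s(J) = 4*J² (s(J) = (2*J)*(2*J) = 4*J²)
1/s(l(1/(-5))) = 1/(4*(1/(-5))²) = 1/(4*(-⅕)²) = 1/(4*(1/25)) = 1/(4/25) = 25/4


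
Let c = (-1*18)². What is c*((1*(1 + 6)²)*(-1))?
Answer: -15876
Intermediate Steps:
c = 324 (c = (-18)² = 324)
c*((1*(1 + 6)²)*(-1)) = 324*((1*(1 + 6)²)*(-1)) = 324*((1*7²)*(-1)) = 324*((1*49)*(-1)) = 324*(49*(-1)) = 324*(-49) = -15876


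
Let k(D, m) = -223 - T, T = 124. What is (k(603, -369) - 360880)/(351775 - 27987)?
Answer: -361227/323788 ≈ -1.1156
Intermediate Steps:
k(D, m) = -347 (k(D, m) = -223 - 1*124 = -223 - 124 = -347)
(k(603, -369) - 360880)/(351775 - 27987) = (-347 - 360880)/(351775 - 27987) = -361227/323788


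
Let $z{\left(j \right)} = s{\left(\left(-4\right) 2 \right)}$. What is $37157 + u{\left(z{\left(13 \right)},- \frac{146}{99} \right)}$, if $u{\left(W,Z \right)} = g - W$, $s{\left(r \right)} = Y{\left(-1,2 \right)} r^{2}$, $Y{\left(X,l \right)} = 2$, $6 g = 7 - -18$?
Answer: $\frac{222199}{6} \approx 37033.0$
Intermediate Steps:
$g = \frac{25}{6}$ ($g = \frac{7 - -18}{6} = \frac{7 + 18}{6} = \frac{1}{6} \cdot 25 = \frac{25}{6} \approx 4.1667$)
$s{\left(r \right)} = 2 r^{2}$
$z{\left(j \right)} = 128$ ($z{\left(j \right)} = 2 \left(\left(-4\right) 2\right)^{2} = 2 \left(-8\right)^{2} = 2 \cdot 64 = 128$)
$u{\left(W,Z \right)} = \frac{25}{6} - W$
$37157 + u{\left(z{\left(13 \right)},- \frac{146}{99} \right)} = 37157 + \left(\frac{25}{6} - 128\right) = 37157 - \frac{743}{6} = \frac{222199}{6}$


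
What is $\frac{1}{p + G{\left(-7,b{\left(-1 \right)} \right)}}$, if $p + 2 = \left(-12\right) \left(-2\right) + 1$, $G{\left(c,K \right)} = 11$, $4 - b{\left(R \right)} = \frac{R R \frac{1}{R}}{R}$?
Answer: $\frac{1}{34} \approx 0.029412$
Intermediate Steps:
$b{\left(R \right)} = 3$ ($b{\left(R \right)} = 4 - \frac{R R \frac{1}{R}}{R} = 4 - \frac{R^{2} \frac{1}{R}}{R} = 4 - \frac{R}{R} = 4 - 1 = 3$)
$p = 23$ ($p = -2 + \left(\left(-12\right) \left(-2\right) + 1\right) = -2 + \left(24 + 1\right) = -2 + 25 = 23$)
$\frac{1}{p + G{\left(-7,b{\left(-1 \right)} \right)}} = \frac{1}{23 + 11} = \frac{1}{34}$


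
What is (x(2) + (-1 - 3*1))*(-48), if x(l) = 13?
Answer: -432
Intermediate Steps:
(x(2) + (-1 - 3*1))*(-48) = (13 + (-1 - 3*1))*(-48) = (13 + (-1 - 3))*(-48) = (13 - 4)*(-48) = 9*(-48) = -432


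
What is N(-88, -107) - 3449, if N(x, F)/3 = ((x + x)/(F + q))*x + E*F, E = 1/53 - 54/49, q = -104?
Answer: -1820077888/547967 ≈ -3321.5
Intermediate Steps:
E = -2813/2597 (E = 1*(1/53) - 54*1/49 = 1/53 - 54/49 = -2813/2597 ≈ -1.0832)
N(x, F) = -8439*F/2597 + 6*x²/(-104 + F) (N(x, F) = 3*(((x + x)/(F - 104))*x - 2813*F/2597) = 3*(((2*x)/(-104 + F))*x - 2813*F/2597) = 3*((2*x/(-104 + F))*x - 2813*F/2597) = 3*(2*x²/(-104 + F) - 2813*F/2597) = 3*(-2813*F/2597 + 2*x²/(-104 + F)) = -8439*F/2597 + 6*x²/(-104 + F))
N(-88, -107) - 3449 = 3*(-2813*(-107)² + 5194*(-88)² + 292552*(-107))/(2597*(-104 - 107)) - 3449 = (3/2597)*(-2813*11449 + 5194*7744 - 31303064)/(-211) - 3449 = (3/2597)*(-1/211)*(-32206037 + 40222336 - 31303064) - 3449 = (3/2597)*(-1/211)*(-23286765) - 3449 = 69860295/547967 - 3449 = -1820077888/547967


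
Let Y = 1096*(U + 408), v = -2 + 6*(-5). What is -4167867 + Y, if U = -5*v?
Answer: -3545339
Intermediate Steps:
v = -32 (v = -2 - 30 = -32)
U = 160 (U = -5*(-32) = 160)
Y = 622528 (Y = 1096*(160 + 408) = 1096*568 = 622528)
-4167867 + Y = -4167867 + 622528 = -3545339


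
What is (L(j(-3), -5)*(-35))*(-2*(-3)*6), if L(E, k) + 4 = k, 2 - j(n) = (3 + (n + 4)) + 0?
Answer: 11340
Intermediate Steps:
j(n) = -5 - n (j(n) = 2 - ((3 + (n + 4)) + 0) = 2 - ((3 + (4 + n)) + 0) = 2 - ((7 + n) + 0) = 2 - (7 + n) = 2 + (-7 - n) = -5 - n)
L(E, k) = -4 + k
(L(j(-3), -5)*(-35))*(-2*(-3)*6) = ((-4 - 5)*(-35))*(-2*(-3)*6) = (-9*(-35))*(6*6) = 315*36 = 11340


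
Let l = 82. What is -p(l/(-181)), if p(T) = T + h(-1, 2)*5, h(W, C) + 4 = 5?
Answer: -823/181 ≈ -4.5470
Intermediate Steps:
h(W, C) = 1 (h(W, C) = -4 + 5 = 1)
p(T) = 5 + T (p(T) = T + 1*5 = T + 5 = 5 + T)
-p(l/(-181)) = -(5 + 82/(-181)) = -(5 + 82*(-1/181)) = -(5 - 82/181) = -1*823/181 = -823/181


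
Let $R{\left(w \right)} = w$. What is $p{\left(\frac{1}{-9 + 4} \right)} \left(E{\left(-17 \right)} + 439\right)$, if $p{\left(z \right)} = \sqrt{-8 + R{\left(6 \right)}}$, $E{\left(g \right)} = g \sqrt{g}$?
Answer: $17 \sqrt{34} + 439 i \sqrt{2} \approx 99.126 + 620.84 i$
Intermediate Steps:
$E{\left(g \right)} = g^{\frac{3}{2}}$
$p{\left(z \right)} = i \sqrt{2}$ ($p{\left(z \right)} = \sqrt{-8 + 6} = \sqrt{-2} = i \sqrt{2}$)
$p{\left(\frac{1}{-9 + 4} \right)} \left(E{\left(-17 \right)} + 439\right) = i \sqrt{2} \left(\left(-17\right)^{\frac{3}{2}} + 439\right) = i \sqrt{2} \left(- 17 i \sqrt{17} + 439\right) = i \sqrt{2} \left(439 - 17 i \sqrt{17}\right)$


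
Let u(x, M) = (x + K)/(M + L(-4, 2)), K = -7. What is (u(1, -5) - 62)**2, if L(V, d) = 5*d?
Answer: 99856/25 ≈ 3994.2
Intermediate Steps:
u(x, M) = (-7 + x)/(10 + M) (u(x, M) = (x - 7)/(M + 5*2) = (-7 + x)/(M + 10) = (-7 + x)/(10 + M))
(u(1, -5) - 62)**2 = ((-7 + 1)/(10 - 5) - 62)**2 = (-6/5 - 62)**2 = (-316/5)**2 = 99856/25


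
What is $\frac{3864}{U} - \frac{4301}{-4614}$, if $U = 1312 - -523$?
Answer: $\frac{25720831}{8466690} \approx 3.0379$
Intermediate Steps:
$U = 1835$ ($U = 1312 + 523 = 1835$)
$\frac{3864}{U} - \frac{4301}{-4614} = \frac{3864}{1835} - \frac{4301}{-4614} = 3864 \cdot \frac{1}{1835} - - \frac{4301}{4614} = \frac{3864}{1835} + \frac{4301}{4614} = \frac{25720831}{8466690}$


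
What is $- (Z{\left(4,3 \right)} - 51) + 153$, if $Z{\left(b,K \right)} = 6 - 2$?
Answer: $200$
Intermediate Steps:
$Z{\left(b,K \right)} = 4$ ($Z{\left(b,K \right)} = 6 - 2 = 4$)
$- (Z{\left(4,3 \right)} - 51) + 153 = - (4 - 51) + 153 = \left(-1\right) \left(-47\right) + 153 = 47 + 153 = 200$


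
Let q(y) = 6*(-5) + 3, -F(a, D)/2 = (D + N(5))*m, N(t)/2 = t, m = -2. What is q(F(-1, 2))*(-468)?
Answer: 12636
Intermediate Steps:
N(t) = 2*t
F(a, D) = 40 + 4*D (F(a, D) = -2*(D + 2*5)*(-2) = -2*(D + 10)*(-2) = -2*(10 + D)*(-2) = -2*(-20 - 2*D) = 40 + 4*D)
q(y) = -27 (q(y) = -30 + 3 = -27)
q(F(-1, 2))*(-468) = -27*(-468) = 12636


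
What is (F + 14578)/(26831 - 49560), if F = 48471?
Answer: -9007/3247 ≈ -2.7739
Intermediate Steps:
(F + 14578)/(26831 - 49560) = (48471 + 14578)/(26831 - 49560) = 63049/(-22729) = 63049*(-1/22729) = -9007/3247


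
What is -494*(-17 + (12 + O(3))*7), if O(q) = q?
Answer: -43472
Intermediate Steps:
-494*(-17 + (12 + O(3))*7) = -494*(-17 + (12 + 3)*7) = -494*(-17 + 15*7) = -494*(-17 + 105) = -494*88 = -43472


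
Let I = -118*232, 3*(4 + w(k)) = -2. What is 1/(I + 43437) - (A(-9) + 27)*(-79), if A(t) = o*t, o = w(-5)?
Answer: 87548512/16061 ≈ 5451.0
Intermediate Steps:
w(k) = -14/3 (w(k) = -4 + (⅓)*(-2) = -4 - ⅔ = -14/3)
I = -27376
o = -14/3 ≈ -4.6667
A(t) = -14*t/3
1/(I + 43437) - (A(-9) + 27)*(-79) = 1/(-27376 + 43437) - (-14/3*(-9) + 27)*(-79) = 1/16061 - (42 + 27)*(-79) = 1/16061 - 69*(-79) = 1/16061 - 1*(-5451) = 1/16061 + 5451 = 87548512/16061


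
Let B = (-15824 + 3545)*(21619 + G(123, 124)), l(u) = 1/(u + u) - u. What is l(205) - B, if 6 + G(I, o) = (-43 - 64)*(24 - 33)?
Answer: 113656304591/410 ≈ 2.7721e+8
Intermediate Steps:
G(I, o) = 957 (G(I, o) = -6 + (-43 - 64)*(24 - 33) = -6 - 107*(-9) = -6 + 963 = 957)
l(u) = 1/(2*u) - u
B = -277210704 (B = (-15824 + 3545)*(21619 + 957) = -12279*22576 = -277210704)
l(205) - B = ((½)/205 - 1*205) - 1*(-277210704) = ((½)*(1/205) - 205) + 277210704 = (1/410 - 205) + 277210704 = -84049/410 + 277210704 = 113656304591/410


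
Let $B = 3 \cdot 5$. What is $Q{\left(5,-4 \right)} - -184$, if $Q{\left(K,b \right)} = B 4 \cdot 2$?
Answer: $304$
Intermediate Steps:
$B = 15$
$Q{\left(K,b \right)} = 120$ ($Q{\left(K,b \right)} = 15 \cdot 4 \cdot 2 = 60 \cdot 2 = 120$)
$Q{\left(5,-4 \right)} - -184 = 120 - -184 = 120 + 184 = 304$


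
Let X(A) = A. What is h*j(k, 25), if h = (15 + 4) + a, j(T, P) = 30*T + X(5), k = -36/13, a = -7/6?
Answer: -108605/78 ≈ -1392.4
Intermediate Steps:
a = -7/6 (a = -7*⅙ = -7/6 ≈ -1.1667)
k = -36/13 (k = -36*1/13 = -36/13 ≈ -2.7692)
j(T, P) = 5 + 30*T (j(T, P) = 30*T + 5 = 5 + 30*T)
h = 107/6 (h = (15 + 4) - 7/6 = 19 - 7/6 = 107/6 ≈ 17.833)
h*j(k, 25) = 107*(5 + 30*(-36/13))/6 = 107*(5 - 1080/13)/6 = (107/6)*(-1015/13) = -108605/78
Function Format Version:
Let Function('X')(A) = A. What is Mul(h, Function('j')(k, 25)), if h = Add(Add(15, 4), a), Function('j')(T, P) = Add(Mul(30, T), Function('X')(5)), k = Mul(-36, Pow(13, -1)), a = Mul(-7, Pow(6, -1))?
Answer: Rational(-108605, 78) ≈ -1392.4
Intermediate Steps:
a = Rational(-7, 6) (a = Mul(-7, Rational(1, 6)) = Rational(-7, 6) ≈ -1.1667)
k = Rational(-36, 13) (k = Mul(-36, Rational(1, 13)) = Rational(-36, 13) ≈ -2.7692)
Function('j')(T, P) = Add(5, Mul(30, T)) (Function('j')(T, P) = Add(Mul(30, T), 5) = Add(5, Mul(30, T)))
h = Rational(107, 6) (h = Add(Add(15, 4), Rational(-7, 6)) = Add(19, Rational(-7, 6)) = Rational(107, 6) ≈ 17.833)
Mul(h, Function('j')(k, 25)) = Mul(Rational(107, 6), Add(5, Mul(30, Rational(-36, 13)))) = Mul(Rational(107, 6), Add(5, Rational(-1080, 13))) = Mul(Rational(107, 6), Rational(-1015, 13)) = Rational(-108605, 78)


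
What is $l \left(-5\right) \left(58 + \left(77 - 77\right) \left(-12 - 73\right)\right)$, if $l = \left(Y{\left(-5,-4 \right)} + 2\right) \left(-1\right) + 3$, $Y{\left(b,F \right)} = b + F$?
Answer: $-2900$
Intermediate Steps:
$Y{\left(b,F \right)} = F + b$
$l = 10$ ($l = \left(\left(-4 - 5\right) + 2\right) \left(-1\right) + 3 = \left(-9 + 2\right) \left(-1\right) + 3 = \left(-7\right) \left(-1\right) + 3 = 7 + 3 = 10$)
$l \left(-5\right) \left(58 + \left(77 - 77\right) \left(-12 - 73\right)\right) = 10 \left(-5\right) \left(58 + \left(77 - 77\right) \left(-12 - 73\right)\right) = - 50 \left(58 + 0 \left(-85\right)\right) = - 50 \left(58 + 0\right) = \left(-50\right) 58 = -2900$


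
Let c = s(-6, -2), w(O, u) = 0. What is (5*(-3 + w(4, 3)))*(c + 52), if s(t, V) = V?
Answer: -750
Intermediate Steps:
c = -2
(5*(-3 + w(4, 3)))*(c + 52) = (5*(-3 + 0))*(-2 + 52) = (5*(-3))*50 = -15*50 = -750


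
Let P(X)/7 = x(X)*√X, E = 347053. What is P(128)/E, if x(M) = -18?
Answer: -144*√2/49579 ≈ -0.0041075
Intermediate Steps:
P(X) = -126*√X (P(X) = 7*(-18*√X) = -126*√X)
P(128)/E = -1008*√2/347053 = -1008*√2*(1/347053) = -144*√2/49579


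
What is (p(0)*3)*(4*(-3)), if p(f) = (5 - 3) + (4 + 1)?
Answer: -252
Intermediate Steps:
p(f) = 7 (p(f) = 2 + 5 = 7)
(p(0)*3)*(4*(-3)) = (7*3)*(4*(-3)) = 21*(-12) = -252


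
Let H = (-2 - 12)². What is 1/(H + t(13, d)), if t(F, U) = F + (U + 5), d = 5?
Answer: 1/219 ≈ 0.0045662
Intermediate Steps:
t(F, U) = 5 + F + U (t(F, U) = F + (5 + U) = 5 + F + U)
H = 196 (H = (-14)² = 196)
1/(H + t(13, d)) = 1/(196 + (5 + 13 + 5)) = 1/(196 + 23) = 1/219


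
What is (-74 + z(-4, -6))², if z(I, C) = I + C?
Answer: 7056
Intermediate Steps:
z(I, C) = C + I
(-74 + z(-4, -6))² = (-74 + (-6 - 4))² = (-74 - 10)² = (-84)² = 7056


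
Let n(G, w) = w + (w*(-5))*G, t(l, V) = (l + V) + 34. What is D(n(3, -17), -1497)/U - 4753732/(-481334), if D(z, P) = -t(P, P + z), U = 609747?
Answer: 1449942008476/146745981249 ≈ 9.8806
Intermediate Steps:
t(l, V) = 34 + V + l (t(l, V) = (V + l) + 34 = 34 + V + l)
n(G, w) = w - 5*G*w (n(G, w) = w + (-5*w)*G = w - 5*G*w)
D(z, P) = -34 - z - 2*P (D(z, P) = -(34 + (P + z) + P) = -(34 + z + 2*P) = -34 - z - 2*P)
D(n(3, -17), -1497)/U - 4753732/(-481334) = (-34 - (-17)*(1 - 5*3) - 2*(-1497))/609747 - 4753732/(-481334) = (-34 - (-17)*(1 - 15) + 2994)*(1/609747) - 4753732*(-1/481334) = (-34 - (-17)*(-14) + 2994)*(1/609747) + 2376866/240667 = (-34 - 1*238 + 2994)*(1/609747) + 2376866/240667 = (-34 - 238 + 2994)*(1/609747) + 2376866/240667 = 2722*(1/609747) + 2376866/240667 = 2722/609747 + 2376866/240667 = 1449942008476/146745981249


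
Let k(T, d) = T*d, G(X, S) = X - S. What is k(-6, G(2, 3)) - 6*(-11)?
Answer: 72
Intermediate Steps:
k(-6, G(2, 3)) - 6*(-11) = -6*(2 - 1*3) - 6*(-11) = -6*(2 - 3) + 66 = -6*(-1) + 66 = 6 + 66 = 72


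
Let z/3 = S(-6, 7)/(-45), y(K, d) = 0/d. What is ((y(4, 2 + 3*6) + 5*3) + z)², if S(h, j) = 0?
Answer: 225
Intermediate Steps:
y(K, d) = 0
z = 0 (z = 3*(0/(-45)) = 3*(0*(-1/45)) = 3*0 = 0)
((y(4, 2 + 3*6) + 5*3) + z)² = ((0 + 5*3) + 0)² = ((0 + 15) + 0)² = (15 + 0)² = 15² = 225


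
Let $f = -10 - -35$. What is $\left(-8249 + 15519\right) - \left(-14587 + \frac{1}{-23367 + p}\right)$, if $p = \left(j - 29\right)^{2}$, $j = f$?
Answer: $\frac{510382808}{23351} \approx 21857.0$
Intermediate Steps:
$f = 25$ ($f = -10 + 35 = 25$)
$j = 25$
$p = 16$ ($p = \left(25 - 29\right)^{2} = \left(-4\right)^{2} = 16$)
$\left(-8249 + 15519\right) - \left(-14587 + \frac{1}{-23367 + p}\right) = \left(-8249 + 15519\right) - \left(-14587 + \frac{1}{-23367 + 16}\right) = 7270 - \left(-14587 + \frac{1}{-23351}\right) = 7270 - \left(-14587 - \frac{1}{23351}\right) = 7270 - - \frac{340621038}{23351} = 7270 + \frac{340621038}{23351} = \frac{510382808}{23351}$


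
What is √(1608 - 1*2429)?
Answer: I*√821 ≈ 28.653*I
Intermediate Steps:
√(1608 - 1*2429) = √(1608 - 2429) = √(-821) = I*√821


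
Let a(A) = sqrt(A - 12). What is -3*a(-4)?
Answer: -12*I ≈ -12.0*I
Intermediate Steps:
a(A) = sqrt(-12 + A)
-3*a(-4) = -3*sqrt(-12 - 4) = -12*I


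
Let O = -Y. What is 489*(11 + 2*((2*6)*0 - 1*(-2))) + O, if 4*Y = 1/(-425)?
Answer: 12469501/1700 ≈ 7335.0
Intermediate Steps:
Y = -1/1700 (Y = (¼)/(-425) = (¼)*(-1/425) = -1/1700 ≈ -0.00058824)
O = 1/1700 (O = -1*(-1/1700) = 1/1700 ≈ 0.00058824)
489*(11 + 2*((2*6)*0 - 1*(-2))) + O = 489*(11 + 2*((2*6)*0 - 1*(-2))) + 1/1700 = 489*(11 + 2*(12*0 + 2)) + 1/1700 = 489*(11 + 2*(0 + 2)) + 1/1700 = 489*(11 + 2*2) + 1/1700 = 489*(11 + 4) + 1/1700 = 489*15 + 1/1700 = 7335 + 1/1700 = 12469501/1700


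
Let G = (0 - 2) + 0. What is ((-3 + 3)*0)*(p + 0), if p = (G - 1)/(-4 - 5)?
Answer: 0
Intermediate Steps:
G = -2 (G = -2 + 0 = -2)
p = ⅓ (p = (-2 - 1)/(-4 - 5) = -3/(-9) = -3*(-⅑) = ⅓ ≈ 0.33333)
((-3 + 3)*0)*(p + 0) = ((-3 + 3)*0)*(⅓ + 0) = (0*0)*(⅓) = 0*(⅓) = 0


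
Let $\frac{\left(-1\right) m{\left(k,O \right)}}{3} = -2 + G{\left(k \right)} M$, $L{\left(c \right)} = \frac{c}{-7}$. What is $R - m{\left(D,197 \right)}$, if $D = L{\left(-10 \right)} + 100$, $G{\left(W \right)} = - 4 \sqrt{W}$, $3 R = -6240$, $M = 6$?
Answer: $-2086 - \frac{72 \sqrt{4970}}{7} \approx -2811.1$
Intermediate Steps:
$L{\left(c \right)} = - \frac{c}{7}$ ($L{\left(c \right)} = c \left(- \frac{1}{7}\right) = - \frac{c}{7}$)
$R = -2080$ ($R = \frac{1}{3} \left(-6240\right) = -2080$)
$D = \frac{710}{7}$ ($D = \left(- \frac{1}{7}\right) \left(-10\right) + 100 = \frac{10}{7} + 100 = \frac{710}{7} \approx 101.43$)
$m{\left(k,O \right)} = 6 + 72 \sqrt{k}$ ($m{\left(k,O \right)} = - 3 \left(-2 + - 4 \sqrt{k} 6\right) = - 3 \left(-2 - 24 \sqrt{k}\right) = 6 + 72 \sqrt{k}$)
$R - m{\left(D,197 \right)} = -2080 - \left(6 + 72 \sqrt{\frac{710}{7}}\right) = -2080 - \left(6 + 72 \frac{\sqrt{4970}}{7}\right) = -2080 - \left(6 + \frac{72 \sqrt{4970}}{7}\right) = -2086 - \frac{72 \sqrt{4970}}{7}$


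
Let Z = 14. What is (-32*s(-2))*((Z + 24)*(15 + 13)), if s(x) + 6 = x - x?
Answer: 204288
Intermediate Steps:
s(x) = -6 (s(x) = -6 + (x - x) = -6 + 0 = -6)
(-32*s(-2))*((Z + 24)*(15 + 13)) = (-32*(-6))*((14 + 24)*(15 + 13)) = 192*(38*28) = 192*1064 = 204288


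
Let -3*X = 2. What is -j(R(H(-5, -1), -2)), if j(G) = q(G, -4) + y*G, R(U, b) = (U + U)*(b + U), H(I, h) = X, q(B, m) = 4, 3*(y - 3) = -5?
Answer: -236/27 ≈ -8.7407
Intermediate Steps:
y = 4/3 (y = 3 + (1/3)*(-5) = 3 - 5/3 = 4/3 ≈ 1.3333)
X = -2/3 (X = -1/3*2 = -2/3 ≈ -0.66667)
H(I, h) = -2/3
R(U, b) = 2*U*(U + b) (R(U, b) = (2*U)*(U + b) = 2*U*(U + b))
j(G) = 4 + 4*G/3
-j(R(H(-5, -1), -2)) = -(4 + 4*(2*(-2/3)*(-2/3 - 2))/3) = -(4 + 4*(2*(-2/3)*(-8/3))/3) = -(4 + (4/3)*(32/9)) = -(4 + 128/27) = -1*236/27 = -236/27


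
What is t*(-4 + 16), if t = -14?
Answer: -168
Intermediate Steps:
t*(-4 + 16) = -14*(-4 + 16) = -14*12 = -168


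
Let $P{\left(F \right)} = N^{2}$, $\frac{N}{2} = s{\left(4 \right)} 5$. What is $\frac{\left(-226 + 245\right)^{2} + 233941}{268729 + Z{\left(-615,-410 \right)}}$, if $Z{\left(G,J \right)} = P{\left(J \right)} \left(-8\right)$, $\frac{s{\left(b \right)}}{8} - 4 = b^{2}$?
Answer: $- \frac{234302}{20211271} \approx -0.011593$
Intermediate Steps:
$s{\left(b \right)} = 32 + 8 b^{2}$
$N = 1600$ ($N = 2 \left(32 + 8 \cdot 4^{2}\right) 5 = 2 \left(32 + 8 \cdot 16\right) 5 = 2 \left(32 + 128\right) 5 = 2 \cdot 160 \cdot 5 = 2 \cdot 800 = 1600$)
$P{\left(F \right)} = 2560000$ ($P{\left(F \right)} = 1600^{2} = 2560000$)
$Z{\left(G,J \right)} = -20480000$ ($Z{\left(G,J \right)} = 2560000 \left(-8\right) = -20480000$)
$\frac{\left(-226 + 245\right)^{2} + 233941}{268729 + Z{\left(-615,-410 \right)}} = \frac{\left(-226 + 245\right)^{2} + 233941}{268729 - 20480000} = \frac{19^{2} + 233941}{-20211271} = \left(361 + 233941\right) \left(- \frac{1}{20211271}\right) = 234302 \left(- \frac{1}{20211271}\right) = - \frac{234302}{20211271}$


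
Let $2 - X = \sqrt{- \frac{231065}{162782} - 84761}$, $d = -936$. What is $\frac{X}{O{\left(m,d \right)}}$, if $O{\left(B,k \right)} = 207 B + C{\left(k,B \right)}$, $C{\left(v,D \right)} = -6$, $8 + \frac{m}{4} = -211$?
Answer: $- \frac{1}{90669} + \frac{i \sqrt{249559206184066}}{9839520772} \approx -1.1029 \cdot 10^{-5} + 0.0016055 i$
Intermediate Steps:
$m = -876$ ($m = -32 + 4 \left(-211\right) = -32 - 844 = -876$)
$O{\left(B,k \right)} = -6 + 207 B$ ($O{\left(B,k \right)} = 207 B - 6 = -6 + 207 B$)
$X = 2 - \frac{3 i \sqrt{249559206184066}}{162782}$ ($X = 2 - \sqrt{- \frac{231065}{162782} - 84761} = 2 - \sqrt{- \frac{13797796167}{162782}} = 2 - \frac{3 i \sqrt{249559206184066}}{162782} \approx 2.0 - 291.14 i$)
$\frac{X}{O{\left(m,d \right)}} = \frac{2 - \frac{3 i \sqrt{249559206184066}}{162782}}{-6 + 207 \left(-876\right)} = \frac{2 - \frac{3 i \sqrt{249559206184066}}{162782}}{-6 - 181332} = \frac{2 - \frac{3 i \sqrt{249559206184066}}{162782}}{-181338} = \left(2 - \frac{3 i \sqrt{249559206184066}}{162782}\right) \left(- \frac{1}{181338}\right) = - \frac{1}{90669} + \frac{i \sqrt{249559206184066}}{9839520772}$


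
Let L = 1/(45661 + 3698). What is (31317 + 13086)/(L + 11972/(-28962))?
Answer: -10579276416879/98482831 ≈ -1.0742e+5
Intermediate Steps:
L = 1/49359 ≈ 2.0260e-5
(31317 + 13086)/(L + 11972/(-28962)) = (31317 + 13086)/(1/49359 + 11972/(-28962)) = 44403/(1/49359 + 11972*(-1/28962)) = 44403/(1/49359 - 5986/14481) = 44403/(-98482831/238255893) = 44403*(-238255893/98482831) = -10579276416879/98482831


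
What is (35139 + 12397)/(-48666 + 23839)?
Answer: -47536/24827 ≈ -1.9147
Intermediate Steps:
(35139 + 12397)/(-48666 + 23839) = 47536/(-24827) = 47536*(-1/24827) = -47536/24827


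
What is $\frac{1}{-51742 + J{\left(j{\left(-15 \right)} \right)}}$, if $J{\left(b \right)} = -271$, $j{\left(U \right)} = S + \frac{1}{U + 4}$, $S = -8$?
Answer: $- \frac{1}{52013} \approx -1.9226 \cdot 10^{-5}$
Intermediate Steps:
$j{\left(U \right)} = -8 + \frac{1}{4 + U}$ ($j{\left(U \right)} = -8 + \frac{1}{U + 4} = -8 + \frac{1}{4 + U}$)
$\frac{1}{-51742 + J{\left(j{\left(-15 \right)} \right)}} = \frac{1}{-51742 - 271} = \frac{1}{-52013} = - \frac{1}{52013}$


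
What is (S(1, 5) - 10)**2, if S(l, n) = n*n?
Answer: 225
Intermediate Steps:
S(l, n) = n**2
(S(1, 5) - 10)**2 = (5**2 - 10)**2 = (25 - 10)**2 = 15**2 = 225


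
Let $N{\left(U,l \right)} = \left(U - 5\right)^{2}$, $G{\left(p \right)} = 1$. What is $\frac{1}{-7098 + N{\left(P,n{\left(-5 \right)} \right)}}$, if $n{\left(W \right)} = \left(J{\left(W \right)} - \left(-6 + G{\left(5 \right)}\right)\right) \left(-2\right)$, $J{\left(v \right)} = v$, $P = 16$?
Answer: $- \frac{1}{6977} \approx -0.00014333$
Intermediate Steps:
$n{\left(W \right)} = -10 - 2 W$ ($n{\left(W \right)} = \left(W + \left(6 - 1\right)\right) \left(-2\right) = \left(W + 5\right) \left(-2\right) = \left(5 + W\right) \left(-2\right) = -10 - 2 W$)
$N{\left(U,l \right)} = \left(-5 + U\right)^{2}$
$\frac{1}{-7098 + N{\left(P,n{\left(-5 \right)} \right)}} = \frac{1}{-7098 + \left(-5 + 16\right)^{2}} = \frac{1}{-7098 + 11^{2}} = \frac{1}{-7098 + 121} = \frac{1}{-6977} = - \frac{1}{6977}$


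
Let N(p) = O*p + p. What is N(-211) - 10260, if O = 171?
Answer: -46552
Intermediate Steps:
N(p) = 172*p (N(p) = 171*p + p = 172*p)
N(-211) - 10260 = 172*(-211) - 10260 = -36292 - 10260 = -46552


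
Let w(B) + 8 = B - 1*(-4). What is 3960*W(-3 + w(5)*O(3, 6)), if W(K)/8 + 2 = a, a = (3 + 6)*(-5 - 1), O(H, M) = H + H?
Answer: -1774080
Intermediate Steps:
O(H, M) = 2*H
w(B) = -4 + B (w(B) = -8 + (B - 1*(-4)) = -8 + (B + 4) = -8 + (4 + B) = -4 + B)
a = -54 (a = 9*(-6) = -54)
W(K) = -448 (W(K) = -16 + 8*(-54) = -16 - 432 = -448)
3960*W(-3 + w(5)*O(3, 6)) = 3960*(-448) = -1774080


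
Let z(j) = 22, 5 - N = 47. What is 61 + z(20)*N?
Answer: -863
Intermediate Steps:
N = -42 (N = 5 - 1*47 = 5 - 47 = -42)
61 + z(20)*N = 61 + 22*(-42) = 61 - 924 = -863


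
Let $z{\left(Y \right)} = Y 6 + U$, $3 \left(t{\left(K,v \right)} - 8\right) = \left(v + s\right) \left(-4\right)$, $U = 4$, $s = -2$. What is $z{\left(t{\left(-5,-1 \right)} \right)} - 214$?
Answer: $-138$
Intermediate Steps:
$t{\left(K,v \right)} = \frac{32}{3} - \frac{4 v}{3}$ ($t{\left(K,v \right)} = 8 + \frac{\left(v - 2\right) \left(-4\right)}{3} = 8 + \frac{\left(-2 + v\right) \left(-4\right)}{3} = 8 + \frac{8 - 4 v}{3} = 8 - \left(- \frac{8}{3} + \frac{4 v}{3}\right) = \frac{32}{3} - \frac{4 v}{3}$)
$z{\left(Y \right)} = 4 + 6 Y$ ($z{\left(Y \right)} = Y 6 + 4 = 6 Y + 4 = 4 + 6 Y$)
$z{\left(t{\left(-5,-1 \right)} \right)} - 214 = \left(4 + 6 \left(\frac{32}{3} - - \frac{4}{3}\right)\right) - 214 = \left(4 + 6 \left(\frac{32}{3} + \frac{4}{3}\right)\right) - 214 = \left(4 + 6 \cdot 12\right) - 214 = \left(4 + 72\right) - 214 = 76 - 214 = -138$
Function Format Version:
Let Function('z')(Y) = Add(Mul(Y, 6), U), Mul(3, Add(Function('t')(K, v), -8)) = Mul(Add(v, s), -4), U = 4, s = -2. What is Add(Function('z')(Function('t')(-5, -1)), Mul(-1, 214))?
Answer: -138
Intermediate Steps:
Function('t')(K, v) = Add(Rational(32, 3), Mul(Rational(-4, 3), v)) (Function('t')(K, v) = Add(8, Mul(Rational(1, 3), Mul(Add(v, -2), -4))) = Add(8, Mul(Rational(1, 3), Mul(Add(-2, v), -4))) = Add(8, Mul(Rational(1, 3), Add(8, Mul(-4, v)))) = Add(8, Add(Rational(8, 3), Mul(Rational(-4, 3), v))) = Add(Rational(32, 3), Mul(Rational(-4, 3), v)))
Function('z')(Y) = Add(4, Mul(6, Y)) (Function('z')(Y) = Add(Mul(Y, 6), 4) = Add(Mul(6, Y), 4) = Add(4, Mul(6, Y)))
Add(Function('z')(Function('t')(-5, -1)), Mul(-1, 214)) = Add(Add(4, Mul(6, Add(Rational(32, 3), Mul(Rational(-4, 3), -1)))), Mul(-1, 214)) = Add(Add(4, Mul(6, Add(Rational(32, 3), Rational(4, 3)))), -214) = Add(Add(4, Mul(6, 12)), -214) = Add(Add(4, 72), -214) = Add(76, -214) = -138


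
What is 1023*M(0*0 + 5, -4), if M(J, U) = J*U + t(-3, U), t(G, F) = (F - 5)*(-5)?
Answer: 25575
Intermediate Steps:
t(G, F) = 25 - 5*F (t(G, F) = (-5 + F)*(-5) = 25 - 5*F)
M(J, U) = 25 - 5*U + J*U (M(J, U) = J*U + (25 - 5*U) = 25 - 5*U + J*U)
1023*M(0*0 + 5, -4) = 1023*(25 - 5*(-4) + (0*0 + 5)*(-4)) = 1023*(25 + 20 + (0 + 5)*(-4)) = 1023*(25 + 20 + 5*(-4)) = 1023*(25 + 20 - 20) = 1023*25 = 25575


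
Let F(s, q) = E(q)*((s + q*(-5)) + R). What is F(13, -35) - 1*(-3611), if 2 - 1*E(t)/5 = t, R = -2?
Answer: 38021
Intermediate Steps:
E(t) = 10 - 5*t
F(s, q) = (10 - 5*q)*(-2 + s - 5*q) (F(s, q) = (10 - 5*q)*((s + q*(-5)) - 2) = (10 - 5*q)*((s - 5*q) - 2) = (10 - 5*q)*(-2 + s - 5*q))
F(13, -35) - 1*(-3611) = 5*(-2 - 35)*(2 - 1*13 + 5*(-35)) - 1*(-3611) = 5*(-37)*(2 - 13 - 175) + 3611 = 5*(-37)*(-186) + 3611 = 34410 + 3611 = 38021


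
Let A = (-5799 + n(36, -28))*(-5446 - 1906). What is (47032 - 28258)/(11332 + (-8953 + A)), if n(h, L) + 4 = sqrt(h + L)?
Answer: 801012141090/1820390110205993 + 276052896*sqrt(2)/1820390110205993 ≈ 0.00044024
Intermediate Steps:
n(h, L) = -4 + sqrt(L + h) (n(h, L) = -4 + sqrt(h + L) = -4 + sqrt(L + h))
A = 42663656 - 14704*sqrt(2) (A = (-5799 + (-4 + sqrt(-28 + 36)))*(-5446 - 1906) = (-5799 + (-4 + sqrt(8)))*(-7352) = (-5799 + (-4 + 2*sqrt(2)))*(-7352) = (-5803 + 2*sqrt(2))*(-7352) = 42663656 - 14704*sqrt(2) ≈ 4.2643e+7)
(47032 - 28258)/(11332 + (-8953 + A)) = (47032 - 28258)/(11332 + (-8953 + (42663656 - 14704*sqrt(2)))) = 18774/(11332 + (42654703 - 14704*sqrt(2))) = 18774/(42666035 - 14704*sqrt(2))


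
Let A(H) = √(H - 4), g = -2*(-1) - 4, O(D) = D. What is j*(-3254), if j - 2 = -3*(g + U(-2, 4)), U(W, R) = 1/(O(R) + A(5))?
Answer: -120398/5 ≈ -24080.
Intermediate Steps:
g = -2 (g = 2 - 4 = -2)
A(H) = √(-4 + H)
U(W, R) = 1/(1 + R) (U(W, R) = 1/(R + √(-4 + 5)) = 1/(R + √1) = 1/(R + 1) = 1/(1 + R))
j = 37/5 (j = 2 - 3*(-2 + 1/(1 + 4)) = 2 - 3*(-2 + 1/5) = 2 - 3*(-2 + ⅕) = 2 - 3*(-9/5) = 2 + 27/5 = 37/5 ≈ 7.4000)
j*(-3254) = (37/5)*(-3254) = -120398/5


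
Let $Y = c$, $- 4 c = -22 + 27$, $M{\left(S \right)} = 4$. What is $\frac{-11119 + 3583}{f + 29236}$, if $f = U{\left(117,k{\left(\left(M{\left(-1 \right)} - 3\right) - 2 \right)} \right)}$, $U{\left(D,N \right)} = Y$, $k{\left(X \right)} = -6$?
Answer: $- \frac{30144}{116939} \approx -0.25778$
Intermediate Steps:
$c = - \frac{5}{4}$ ($c = - \frac{-22 + 27}{4} = \left(- \frac{1}{4}\right) 5 = - \frac{5}{4} \approx -1.25$)
$Y = - \frac{5}{4} \approx -1.25$
$U{\left(D,N \right)} = - \frac{5}{4}$
$f = - \frac{5}{4} \approx -1.25$
$\frac{-11119 + 3583}{f + 29236} = \frac{-11119 + 3583}{- \frac{5}{4} + 29236} = - \frac{7536}{\frac{116939}{4}} = \left(-7536\right) \frac{4}{116939} = - \frac{30144}{116939}$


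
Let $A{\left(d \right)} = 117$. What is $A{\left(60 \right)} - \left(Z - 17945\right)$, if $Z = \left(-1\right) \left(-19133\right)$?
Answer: $-1071$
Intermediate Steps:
$Z = 19133$
$A{\left(60 \right)} - \left(Z - 17945\right) = 117 - \left(19133 - 17945\right) = 117 - 1188 = -1071$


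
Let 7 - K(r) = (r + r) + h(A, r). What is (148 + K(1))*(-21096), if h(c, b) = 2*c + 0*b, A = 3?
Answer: -3101112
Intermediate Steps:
h(c, b) = 2*c (h(c, b) = 2*c + 0 = 2*c)
K(r) = 1 - 2*r (K(r) = 7 - ((r + r) + 2*3) = 7 - (2*r + 6) = 7 - (6 + 2*r) = 7 + (-6 - 2*r) = 1 - 2*r)
(148 + K(1))*(-21096) = (148 + (1 - 2*1))*(-21096) = (148 + (1 - 2))*(-21096) = (148 - 1)*(-21096) = 147*(-21096) = -3101112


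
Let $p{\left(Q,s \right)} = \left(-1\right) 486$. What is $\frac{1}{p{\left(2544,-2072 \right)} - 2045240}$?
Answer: $- \frac{1}{2045726} \approx -4.8882 \cdot 10^{-7}$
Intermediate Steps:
$p{\left(Q,s \right)} = -486$
$\frac{1}{p{\left(2544,-2072 \right)} - 2045240} = \frac{1}{-486 - 2045240} = \frac{1}{-2045726} = - \frac{1}{2045726}$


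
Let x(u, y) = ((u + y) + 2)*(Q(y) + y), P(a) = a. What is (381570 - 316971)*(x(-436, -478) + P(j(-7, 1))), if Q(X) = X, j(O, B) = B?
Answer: 56322123927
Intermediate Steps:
x(u, y) = 2*y*(2 + u + y) (x(u, y) = ((u + y) + 2)*(y + y) = (2 + u + y)*(2*y) = 2*y*(2 + u + y))
(381570 - 316971)*(x(-436, -478) + P(j(-7, 1))) = (381570 - 316971)*(2*(-478)*(2 - 436 - 478) + 1) = 64599*(2*(-478)*(-912) + 1) = 64599*(871872 + 1) = 64599*871873 = 56322123927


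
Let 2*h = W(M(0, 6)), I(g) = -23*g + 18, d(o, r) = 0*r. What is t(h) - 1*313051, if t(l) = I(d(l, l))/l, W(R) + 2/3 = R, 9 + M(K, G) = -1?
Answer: -2504435/8 ≈ -3.1305e+5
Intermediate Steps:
d(o, r) = 0
M(K, G) = -10 (M(K, G) = -9 - 1 = -10)
I(g) = 18 - 23*g
W(R) = -⅔ + R
h = -16/3 (h = (-⅔ - 10)/2 = (½)*(-32/3) = -16/3 ≈ -5.3333)
t(l) = 18/l (t(l) = (18 - 23*0)/l = (18 + 0)/l = 18/l)
t(h) - 1*313051 = 18/(-16/3) - 1*313051 = 18*(-3/16) - 313051 = -27/8 - 313051 = -2504435/8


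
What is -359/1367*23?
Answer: -8257/1367 ≈ -6.0402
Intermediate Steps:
-359/1367*23 = -8257/1367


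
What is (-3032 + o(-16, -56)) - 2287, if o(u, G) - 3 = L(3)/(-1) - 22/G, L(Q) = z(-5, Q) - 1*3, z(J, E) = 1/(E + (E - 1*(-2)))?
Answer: -297513/56 ≈ -5312.7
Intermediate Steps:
z(J, E) = 1/(2 + 2*E) (z(J, E) = 1/(E + (E + 2)) = 1/(E + (2 + E)) = 1/(2 + 2*E))
L(Q) = -3 + 1/(2*(1 + Q)) (L(Q) = 1/(2*(1 + Q)) - 1*3 = 1/(2*(1 + Q)) - 3 = -3 + 1/(2*(1 + Q)))
o(u, G) = 47/8 - 22/G (o(u, G) = 3 + (((-5 - 6*3)/(2*(1 + 3)))/(-1) - 22/G) = 3 + (((½)*(-5 - 18)/4)*(-1) - 22/G) = 3 + (((½)*(¼)*(-23))*(-1) - 22/G) = 3 + (-23/8*(-1) - 22/G) = 3 + (23/8 - 22/G) = 47/8 - 22/G)
(-3032 + o(-16, -56)) - 2287 = (-3032 + (47/8 - 22/(-56))) - 2287 = (-3032 + (47/8 - 22*(-1/56))) - 2287 = (-3032 + (47/8 + 11/28)) - 2287 = (-3032 + 351/56) - 2287 = -169441/56 - 2287 = -297513/56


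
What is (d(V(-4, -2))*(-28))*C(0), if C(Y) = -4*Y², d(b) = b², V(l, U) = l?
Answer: 0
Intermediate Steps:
(d(V(-4, -2))*(-28))*C(0) = ((-4)²*(-28))*(-4*0²) = (16*(-28))*(-4*0) = -448*0 = 0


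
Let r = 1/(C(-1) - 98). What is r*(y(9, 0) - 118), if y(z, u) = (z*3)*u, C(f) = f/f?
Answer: 118/97 ≈ 1.2165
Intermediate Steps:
C(f) = 1
y(z, u) = 3*u*z (y(z, u) = (3*z)*u = 3*u*z)
r = -1/97 (r = 1/(1 - 98) = 1/(-97) = -1/97 ≈ -0.010309)
r*(y(9, 0) - 118) = -(3*0*9 - 118)/97 = -(0 - 118)/97 = -1/97*(-118) = 118/97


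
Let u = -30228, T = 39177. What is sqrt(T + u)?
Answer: sqrt(8949) ≈ 94.599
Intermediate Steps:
sqrt(T + u) = sqrt(39177 - 30228) = sqrt(8949)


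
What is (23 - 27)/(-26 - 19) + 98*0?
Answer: 4/45 ≈ 0.088889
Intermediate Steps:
(23 - 27)/(-26 - 19) + 98*0 = -4/(-45) + 0 = -4*(-1/45) + 0 = 4/45 + 0 = 4/45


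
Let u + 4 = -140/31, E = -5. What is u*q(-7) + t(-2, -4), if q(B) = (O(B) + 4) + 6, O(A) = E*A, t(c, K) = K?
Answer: -12004/31 ≈ -387.23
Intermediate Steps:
u = -264/31 (u = -4 - 140/31 = -264/31 ≈ -8.5161)
O(A) = -5*A
q(B) = 10 - 5*B (q(B) = (-5*B + 4) + 6 = (4 - 5*B) + 6 = 10 - 5*B)
u*q(-7) + t(-2, -4) = -264*(10 - 5*(-7))/31 - 4 = -264*(10 + 35)/31 - 4 = -264/31*45 - 4 = -11880/31 - 4 = -12004/31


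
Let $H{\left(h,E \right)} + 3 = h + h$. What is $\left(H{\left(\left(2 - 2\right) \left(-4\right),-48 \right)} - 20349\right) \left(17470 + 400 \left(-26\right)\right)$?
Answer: $-143888640$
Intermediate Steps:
$H{\left(h,E \right)} = -3 + 2 h$ ($H{\left(h,E \right)} = -3 + \left(h + h\right) = -3 + 2 h$)
$\left(H{\left(\left(2 - 2\right) \left(-4\right),-48 \right)} - 20349\right) \left(17470 + 400 \left(-26\right)\right) = \left(\left(-3 + 2 \left(2 - 2\right) \left(-4\right)\right) - 20349\right) \left(17470 + 400 \left(-26\right)\right) = \left(\left(-3 + 2 \cdot 0 \left(-4\right)\right) - 20349\right) \left(17470 - 10400\right) = \left(\left(-3 + 2 \cdot 0\right) - 20349\right) 7070 = \left(\left(-3 + 0\right) - 20349\right) 7070 = \left(-3 - 20349\right) 7070 = \left(-20352\right) 7070 = -143888640$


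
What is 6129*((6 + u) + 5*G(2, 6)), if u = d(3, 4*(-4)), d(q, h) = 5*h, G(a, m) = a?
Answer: -392256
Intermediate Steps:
u = -80 (u = 5*(4*(-4)) = 5*(-16) = -80)
6129*((6 + u) + 5*G(2, 6)) = 6129*((6 - 80) + 5*2) = 6129*(-74 + 10) = 6129*(-64) = -392256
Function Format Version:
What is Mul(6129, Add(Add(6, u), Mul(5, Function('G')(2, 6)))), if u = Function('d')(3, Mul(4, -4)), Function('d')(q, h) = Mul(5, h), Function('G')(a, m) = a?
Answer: -392256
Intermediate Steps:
u = -80 (u = Mul(5, Mul(4, -4)) = Mul(5, -16) = -80)
Mul(6129, Add(Add(6, u), Mul(5, Function('G')(2, 6)))) = Mul(6129, Add(Add(6, -80), Mul(5, 2))) = Mul(6129, Add(-74, 10)) = Mul(6129, -64) = -392256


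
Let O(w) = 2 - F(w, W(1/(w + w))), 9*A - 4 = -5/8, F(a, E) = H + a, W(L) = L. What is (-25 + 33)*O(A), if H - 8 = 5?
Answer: -91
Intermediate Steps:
H = 13 (H = 8 + 5 = 13)
F(a, E) = 13 + a
A = 3/8 (A = 4/9 + (-5/8)/9 = 4/9 + (-5*1/8)/9 = 4/9 + (1/9)*(-5/8) = 4/9 - 5/72 = 3/8 ≈ 0.37500)
O(w) = -11 - w (O(w) = 2 - (13 + w) = 2 + (-13 - w) = -11 - w)
(-25 + 33)*O(A) = (-25 + 33)*(-11 - 1*3/8) = 8*(-11 - 3/8) = 8*(-91/8) = -91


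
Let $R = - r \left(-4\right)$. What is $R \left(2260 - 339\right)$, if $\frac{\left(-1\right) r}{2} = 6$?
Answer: $-92208$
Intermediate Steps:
$r = -12$ ($r = \left(-2\right) 6 = -12$)
$R = -48$ ($R = \left(-1\right) \left(-12\right) \left(-4\right) = 12 \left(-4\right) = -48$)
$R \left(2260 - 339\right) = - 48 \left(2260 - 339\right) = \left(-48\right) 1921 = -92208$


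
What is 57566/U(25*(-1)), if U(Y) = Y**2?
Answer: 57566/625 ≈ 92.106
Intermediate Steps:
57566/U(25*(-1)) = 57566/((25*(-1))**2) = 57566/((-25)**2) = 57566/625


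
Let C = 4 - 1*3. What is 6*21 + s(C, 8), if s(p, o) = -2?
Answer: 124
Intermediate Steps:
C = 1 (C = 4 - 3 = 1)
6*21 + s(C, 8) = 6*21 - 2 = 126 - 2 = 124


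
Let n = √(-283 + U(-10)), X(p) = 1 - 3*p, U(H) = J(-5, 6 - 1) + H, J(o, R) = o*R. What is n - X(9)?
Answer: 26 + I*√318 ≈ 26.0 + 17.833*I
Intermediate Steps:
J(o, R) = R*o
U(H) = -25 + H (U(H) = (6 - 1)*(-5) + H = 5*(-5) + H = -25 + H)
n = I*√318 (n = √(-283 + (-25 - 10)) = √(-283 - 35) = √(-318) = I*√318 ≈ 17.833*I)
n - X(9) = I*√318 - (1 - 3*9) = I*√318 - (1 - 27) = I*√318 - 1*(-26) = I*√318 + 26 = 26 + I*√318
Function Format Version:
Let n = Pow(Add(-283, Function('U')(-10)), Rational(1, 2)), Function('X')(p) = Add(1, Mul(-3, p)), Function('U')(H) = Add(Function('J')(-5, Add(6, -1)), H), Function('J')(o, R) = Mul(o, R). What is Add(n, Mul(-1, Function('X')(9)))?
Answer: Add(26, Mul(I, Pow(318, Rational(1, 2)))) ≈ Add(26.000, Mul(17.833, I))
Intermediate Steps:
Function('J')(o, R) = Mul(R, o)
Function('U')(H) = Add(-25, H) (Function('U')(H) = Add(Mul(Add(6, -1), -5), H) = Add(Mul(5, -5), H) = Add(-25, H))
n = Mul(I, Pow(318, Rational(1, 2))) (n = Pow(Add(-283, Add(-25, -10)), Rational(1, 2)) = Pow(Add(-283, -35), Rational(1, 2)) = Pow(-318, Rational(1, 2)) = Mul(I, Pow(318, Rational(1, 2))) ≈ Mul(17.833, I))
Add(n, Mul(-1, Function('X')(9))) = Add(Mul(I, Pow(318, Rational(1, 2))), Mul(-1, Add(1, Mul(-3, 9)))) = Add(Mul(I, Pow(318, Rational(1, 2))), Mul(-1, Add(1, -27))) = Add(Mul(I, Pow(318, Rational(1, 2))), Mul(-1, -26)) = Add(Mul(I, Pow(318, Rational(1, 2))), 26) = Add(26, Mul(I, Pow(318, Rational(1, 2))))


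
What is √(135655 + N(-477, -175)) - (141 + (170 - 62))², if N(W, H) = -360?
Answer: -62001 + √135295 ≈ -61633.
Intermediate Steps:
√(135655 + N(-477, -175)) - (141 + (170 - 62))² = √(135655 - 360) - (141 + (170 - 62))² = √135295 - (141 + 108)² = √135295 - 1*249² = √135295 - 1*62001 = √135295 - 62001 = -62001 + √135295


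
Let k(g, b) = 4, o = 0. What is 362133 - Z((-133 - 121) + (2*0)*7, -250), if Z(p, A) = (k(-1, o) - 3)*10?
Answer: 362123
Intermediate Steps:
Z(p, A) = 10 (Z(p, A) = (4 - 3)*10 = 1*10 = 10)
362133 - Z((-133 - 121) + (2*0)*7, -250) = 362133 - 1*10 = 362133 - 10 = 362123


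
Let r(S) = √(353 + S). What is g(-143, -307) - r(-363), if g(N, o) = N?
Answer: -143 - I*√10 ≈ -143.0 - 3.1623*I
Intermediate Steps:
g(-143, -307) - r(-363) = -143 - √(353 - 363) = -143 - √(-10) = -143 - I*√10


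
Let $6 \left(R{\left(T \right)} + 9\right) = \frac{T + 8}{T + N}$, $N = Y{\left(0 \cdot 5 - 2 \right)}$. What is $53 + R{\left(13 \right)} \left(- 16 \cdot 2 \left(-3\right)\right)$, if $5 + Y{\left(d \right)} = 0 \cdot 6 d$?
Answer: $-769$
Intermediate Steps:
$Y{\left(d \right)} = -5$ ($Y{\left(d \right)} = -5 + 0 \cdot 6 d = -5 + 0 d = -5 + 0 = -5$)
$N = -5$
$R{\left(T \right)} = -9 + \frac{8 + T}{6 \left(-5 + T\right)}$ ($R{\left(T \right)} = -9 + \frac{\left(T + 8\right) \frac{1}{T - 5}}{6} = -9 + \frac{\left(8 + T\right) \frac{1}{-5 + T}}{6} = -9 + \frac{\frac{1}{-5 + T} \left(8 + T\right)}{6} = -9 + \frac{8 + T}{6 \left(-5 + T\right)}$)
$53 + R{\left(13 \right)} \left(- 16 \cdot 2 \left(-3\right)\right) = 53 + \frac{278 - 689}{6 \left(-5 + 13\right)} \left(- 16 \cdot 2 \left(-3\right)\right) = 53 + \frac{278 - 689}{6 \cdot 8} \left(\left(-16\right) \left(-6\right)\right) = 53 + \frac{1}{6} \cdot \frac{1}{8} \left(-411\right) 96 = 53 - 822 = -769$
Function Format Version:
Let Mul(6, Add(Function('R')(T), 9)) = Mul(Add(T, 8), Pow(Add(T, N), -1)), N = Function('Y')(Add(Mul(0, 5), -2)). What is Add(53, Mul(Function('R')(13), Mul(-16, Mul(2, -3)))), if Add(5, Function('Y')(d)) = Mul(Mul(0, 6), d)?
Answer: -769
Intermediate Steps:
Function('Y')(d) = -5 (Function('Y')(d) = Add(-5, Mul(Mul(0, 6), d)) = Add(-5, Mul(0, d)) = Add(-5, 0) = -5)
N = -5
Function('R')(T) = Add(-9, Mul(Rational(1, 6), Pow(Add(-5, T), -1), Add(8, T))) (Function('R')(T) = Add(-9, Mul(Rational(1, 6), Mul(Add(T, 8), Pow(Add(T, -5), -1)))) = Add(-9, Mul(Rational(1, 6), Mul(Add(8, T), Pow(Add(-5, T), -1)))) = Add(-9, Mul(Rational(1, 6), Mul(Pow(Add(-5, T), -1), Add(8, T)))) = Add(-9, Mul(Rational(1, 6), Pow(Add(-5, T), -1), Add(8, T))))
Add(53, Mul(Function('R')(13), Mul(-16, Mul(2, -3)))) = Add(53, Mul(Mul(Rational(1, 6), Pow(Add(-5, 13), -1), Add(278, Mul(-53, 13))), Mul(-16, Mul(2, -3)))) = Add(53, Mul(Mul(Rational(1, 6), Pow(8, -1), Add(278, -689)), Mul(-16, -6))) = Add(53, Mul(Mul(Rational(1, 6), Rational(1, 8), -411), 96)) = Add(53, Mul(Rational(-137, 16), 96)) = Add(53, -822) = -769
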